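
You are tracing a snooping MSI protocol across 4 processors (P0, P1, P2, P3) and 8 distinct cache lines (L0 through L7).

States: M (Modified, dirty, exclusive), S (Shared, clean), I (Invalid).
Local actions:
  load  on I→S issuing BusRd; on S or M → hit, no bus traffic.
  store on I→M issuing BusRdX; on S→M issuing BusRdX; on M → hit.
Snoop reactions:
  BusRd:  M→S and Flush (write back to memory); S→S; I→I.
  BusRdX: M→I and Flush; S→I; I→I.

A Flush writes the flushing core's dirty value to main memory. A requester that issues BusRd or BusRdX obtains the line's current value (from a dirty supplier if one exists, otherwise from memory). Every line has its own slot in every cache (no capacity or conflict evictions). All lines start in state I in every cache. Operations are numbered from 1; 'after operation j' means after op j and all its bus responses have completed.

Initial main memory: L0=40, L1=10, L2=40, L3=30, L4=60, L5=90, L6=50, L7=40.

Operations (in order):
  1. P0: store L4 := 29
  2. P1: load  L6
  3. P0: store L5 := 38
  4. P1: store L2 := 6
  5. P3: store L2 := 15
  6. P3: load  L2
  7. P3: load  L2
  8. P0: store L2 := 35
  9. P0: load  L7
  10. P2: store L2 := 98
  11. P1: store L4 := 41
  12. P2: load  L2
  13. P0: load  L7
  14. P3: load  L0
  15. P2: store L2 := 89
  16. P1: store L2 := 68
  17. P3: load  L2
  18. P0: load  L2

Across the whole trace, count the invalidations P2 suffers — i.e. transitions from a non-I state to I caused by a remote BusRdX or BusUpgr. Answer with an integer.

invalidations = 1

[1] P0: store L4 := 29 | P0:M(29), P1:I, P2:I, P3:I | bus: BusRdX
[2] P1: load  L6 | P0:I, P1:S(50), P2:I, P3:I | bus: BusRd
[3] P0: store L5 := 38 | P0:M(38), P1:I, P2:I, P3:I | bus: BusRdX
[4] P1: store L2 := 6 | P0:I, P1:M(6), P2:I, P3:I | bus: BusRdX
[5] P3: store L2 := 15 | P0:I, P1:I, P2:I, P3:M(15) | bus: BusRdX,Flush
[6] P3: load  L2 | P0:I, P1:I, P2:I, P3:M(15) | bus: none
[7] P3: load  L2 | P0:I, P1:I, P2:I, P3:M(15) | bus: none
[8] P0: store L2 := 35 | P0:M(35), P1:I, P2:I, P3:I | bus: BusRdX,Flush
[9] P0: load  L7 | P0:S(40), P1:I, P2:I, P3:I | bus: BusRd
[10] P2: store L2 := 98 | P0:I, P1:I, P2:M(98), P3:I | bus: BusRdX,Flush
[11] P1: store L4 := 41 | P0:I, P1:M(41), P2:I, P3:I | bus: BusRdX,Flush
[12] P2: load  L2 | P0:I, P1:I, P2:M(98), P3:I | bus: none
[13] P0: load  L7 | P0:S(40), P1:I, P2:I, P3:I | bus: none
[14] P3: load  L0 | P0:I, P1:I, P2:I, P3:S(40) | bus: BusRd
[15] P2: store L2 := 89 | P0:I, P1:I, P2:M(89), P3:I | bus: none
[16] P1: store L2 := 68 | P0:I, P1:M(68), P2:I, P3:I | bus: BusRdX,Flush
[17] P3: load  L2 | P0:I, P1:S(68), P2:I, P3:S(68) | bus: BusRd,Flush
[18] P0: load  L2 | P0:S(68), P1:S(68), P2:I, P3:S(68) | bus: BusRd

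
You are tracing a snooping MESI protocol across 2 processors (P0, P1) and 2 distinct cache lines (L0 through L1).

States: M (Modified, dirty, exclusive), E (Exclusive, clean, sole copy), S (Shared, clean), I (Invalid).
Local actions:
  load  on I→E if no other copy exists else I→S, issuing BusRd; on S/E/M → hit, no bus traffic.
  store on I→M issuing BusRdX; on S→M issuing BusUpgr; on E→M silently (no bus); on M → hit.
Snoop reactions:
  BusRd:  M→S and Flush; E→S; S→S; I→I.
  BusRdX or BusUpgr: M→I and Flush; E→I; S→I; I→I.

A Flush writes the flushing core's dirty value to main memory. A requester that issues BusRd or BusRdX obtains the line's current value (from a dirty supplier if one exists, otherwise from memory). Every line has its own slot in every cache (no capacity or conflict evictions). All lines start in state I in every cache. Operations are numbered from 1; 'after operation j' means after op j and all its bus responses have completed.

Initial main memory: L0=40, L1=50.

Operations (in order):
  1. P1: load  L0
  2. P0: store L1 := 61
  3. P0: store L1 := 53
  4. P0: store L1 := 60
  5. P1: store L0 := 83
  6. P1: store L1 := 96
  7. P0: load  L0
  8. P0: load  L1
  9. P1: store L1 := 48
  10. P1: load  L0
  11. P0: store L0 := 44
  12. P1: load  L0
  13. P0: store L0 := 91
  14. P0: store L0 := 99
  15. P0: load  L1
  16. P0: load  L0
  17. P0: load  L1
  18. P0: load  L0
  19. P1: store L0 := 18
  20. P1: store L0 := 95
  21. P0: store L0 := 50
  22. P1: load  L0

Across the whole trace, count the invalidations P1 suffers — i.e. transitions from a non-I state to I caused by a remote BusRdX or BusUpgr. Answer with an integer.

invalidations = 3

  op1 P1: load  L0 → I/E on L0; bus BusRd; mem=40
  op2 P0: store L1 := 61 → M/I on L1; bus BusRdX; mem=50
  op3 P0: store L1 := 53 → M/I on L1; bus (none); mem=50
  op4 P0: store L1 := 60 → M/I on L1; bus (none); mem=50
  op5 P1: store L0 := 83 → I/M on L0; bus (none); mem=40
  op6 P1: store L1 := 96 → I/M on L1; bus BusRdX Flush; mem=60
  op7 P0: load  L0 → S/S on L0; bus BusRd Flush; mem=83
  op8 P0: load  L1 → S/S on L1; bus BusRd Flush; mem=96
  op9 P1: store L1 := 48 → I/M on L1; bus BusUpgr; mem=96
  op10 P1: load  L0 → S/S on L0; bus (none); mem=83
  op11 P0: store L0 := 44 → M/I on L0; bus BusUpgr; mem=83
  op12 P1: load  L0 → S/S on L0; bus BusRd Flush; mem=44
  op13 P0: store L0 := 91 → M/I on L0; bus BusUpgr; mem=44
  op14 P0: store L0 := 99 → M/I on L0; bus (none); mem=44
  op15 P0: load  L1 → S/S on L1; bus BusRd Flush; mem=48
  op16 P0: load  L0 → M/I on L0; bus (none); mem=44
  op17 P0: load  L1 → S/S on L1; bus (none); mem=48
  op18 P0: load  L0 → M/I on L0; bus (none); mem=44
  op19 P1: store L0 := 18 → I/M on L0; bus BusRdX Flush; mem=99
  op20 P1: store L0 := 95 → I/M on L0; bus (none); mem=99
  op21 P0: store L0 := 50 → M/I on L0; bus BusRdX Flush; mem=95
  op22 P1: load  L0 → S/S on L0; bus BusRd Flush; mem=50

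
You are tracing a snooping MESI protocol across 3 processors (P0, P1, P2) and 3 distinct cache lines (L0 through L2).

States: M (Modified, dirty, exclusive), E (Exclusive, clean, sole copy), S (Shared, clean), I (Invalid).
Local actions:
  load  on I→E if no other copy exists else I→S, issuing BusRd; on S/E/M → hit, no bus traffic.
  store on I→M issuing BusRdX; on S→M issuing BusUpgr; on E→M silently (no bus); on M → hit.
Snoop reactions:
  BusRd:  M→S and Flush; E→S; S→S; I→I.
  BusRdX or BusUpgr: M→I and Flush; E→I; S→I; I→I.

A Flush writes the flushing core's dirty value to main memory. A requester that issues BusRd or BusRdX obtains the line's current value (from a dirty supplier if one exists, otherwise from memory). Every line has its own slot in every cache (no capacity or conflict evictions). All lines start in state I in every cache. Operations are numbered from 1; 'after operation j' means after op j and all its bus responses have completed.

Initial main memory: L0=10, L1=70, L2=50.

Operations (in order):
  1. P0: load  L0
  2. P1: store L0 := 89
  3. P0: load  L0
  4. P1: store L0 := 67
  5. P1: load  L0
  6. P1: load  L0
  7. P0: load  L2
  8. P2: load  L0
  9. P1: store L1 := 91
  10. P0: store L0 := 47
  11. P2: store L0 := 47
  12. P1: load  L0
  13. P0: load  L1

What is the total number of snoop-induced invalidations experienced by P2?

invalidations = 1

1. P0: load  L0  bus=[BusRd]  L0: P0=E P1=I P2=I  mem[L0]=10
2. P1: store L0 := 89  bus=[BusRdX]  L0: P0=I P1=M P2=I  mem[L0]=10
3. P0: load  L0  bus=[BusRd,Flush]  L0: P0=S P1=S P2=I  mem[L0]=89
4. P1: store L0 := 67  bus=[BusUpgr]  L0: P0=I P1=M P2=I  mem[L0]=89
5. P1: load  L0  bus=[-]  L0: P0=I P1=M P2=I  mem[L0]=89
6. P1: load  L0  bus=[-]  L0: P0=I P1=M P2=I  mem[L0]=89
7. P0: load  L2  bus=[BusRd]  L2: P0=E P1=I P2=I  mem[L2]=50
8. P2: load  L0  bus=[BusRd,Flush]  L0: P0=I P1=S P2=S  mem[L0]=67
9. P1: store L1 := 91  bus=[BusRdX]  L1: P0=I P1=M P2=I  mem[L1]=70
10. P0: store L0 := 47  bus=[BusRdX]  L0: P0=M P1=I P2=I  mem[L0]=67
11. P2: store L0 := 47  bus=[BusRdX,Flush]  L0: P0=I P1=I P2=M  mem[L0]=47
12. P1: load  L0  bus=[BusRd,Flush]  L0: P0=I P1=S P2=S  mem[L0]=47
13. P0: load  L1  bus=[BusRd,Flush]  L1: P0=S P1=S P2=I  mem[L1]=91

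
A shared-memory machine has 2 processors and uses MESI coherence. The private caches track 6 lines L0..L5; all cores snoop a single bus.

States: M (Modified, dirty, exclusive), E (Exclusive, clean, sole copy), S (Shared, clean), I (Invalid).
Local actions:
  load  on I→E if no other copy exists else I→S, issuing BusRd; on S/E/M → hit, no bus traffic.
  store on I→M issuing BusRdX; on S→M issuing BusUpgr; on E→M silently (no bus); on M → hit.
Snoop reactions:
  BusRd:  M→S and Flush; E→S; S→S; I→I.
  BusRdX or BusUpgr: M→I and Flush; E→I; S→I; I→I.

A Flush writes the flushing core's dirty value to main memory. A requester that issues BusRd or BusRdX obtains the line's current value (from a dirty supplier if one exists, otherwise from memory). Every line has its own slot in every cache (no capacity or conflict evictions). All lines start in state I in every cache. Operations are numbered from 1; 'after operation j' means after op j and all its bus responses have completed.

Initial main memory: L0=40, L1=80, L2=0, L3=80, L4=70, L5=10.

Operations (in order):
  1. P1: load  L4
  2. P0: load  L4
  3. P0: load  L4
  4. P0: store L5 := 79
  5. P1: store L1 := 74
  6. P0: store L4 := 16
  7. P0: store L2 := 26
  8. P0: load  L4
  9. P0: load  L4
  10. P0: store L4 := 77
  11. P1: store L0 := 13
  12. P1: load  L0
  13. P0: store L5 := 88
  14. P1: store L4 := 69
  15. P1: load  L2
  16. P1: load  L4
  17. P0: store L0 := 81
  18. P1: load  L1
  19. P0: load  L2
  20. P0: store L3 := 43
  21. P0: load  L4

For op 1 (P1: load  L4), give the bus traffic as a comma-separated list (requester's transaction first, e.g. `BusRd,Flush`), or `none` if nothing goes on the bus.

bus = BusRd

1. P1: load  L4  bus=[BusRd]  L4: P0=I P1=E  mem[L4]=70
2. P0: load  L4  bus=[BusRd]  L4: P0=S P1=S  mem[L4]=70
3. P0: load  L4  bus=[-]  L4: P0=S P1=S  mem[L4]=70
4. P0: store L5 := 79  bus=[BusRdX]  L5: P0=M P1=I  mem[L5]=10
5. P1: store L1 := 74  bus=[BusRdX]  L1: P0=I P1=M  mem[L1]=80
6. P0: store L4 := 16  bus=[BusUpgr]  L4: P0=M P1=I  mem[L4]=70
7. P0: store L2 := 26  bus=[BusRdX]  L2: P0=M P1=I  mem[L2]=0
8. P0: load  L4  bus=[-]  L4: P0=M P1=I  mem[L4]=70
9. P0: load  L4  bus=[-]  L4: P0=M P1=I  mem[L4]=70
10. P0: store L4 := 77  bus=[-]  L4: P0=M P1=I  mem[L4]=70
11. P1: store L0 := 13  bus=[BusRdX]  L0: P0=I P1=M  mem[L0]=40
12. P1: load  L0  bus=[-]  L0: P0=I P1=M  mem[L0]=40
13. P0: store L5 := 88  bus=[-]  L5: P0=M P1=I  mem[L5]=10
14. P1: store L4 := 69  bus=[BusRdX,Flush]  L4: P0=I P1=M  mem[L4]=77
15. P1: load  L2  bus=[BusRd,Flush]  L2: P0=S P1=S  mem[L2]=26
16. P1: load  L4  bus=[-]  L4: P0=I P1=M  mem[L4]=77
17. P0: store L0 := 81  bus=[BusRdX,Flush]  L0: P0=M P1=I  mem[L0]=13
18. P1: load  L1  bus=[-]  L1: P0=I P1=M  mem[L1]=80
19. P0: load  L2  bus=[-]  L2: P0=S P1=S  mem[L2]=26
20. P0: store L3 := 43  bus=[BusRdX]  L3: P0=M P1=I  mem[L3]=80
21. P0: load  L4  bus=[BusRd,Flush]  L4: P0=S P1=S  mem[L4]=69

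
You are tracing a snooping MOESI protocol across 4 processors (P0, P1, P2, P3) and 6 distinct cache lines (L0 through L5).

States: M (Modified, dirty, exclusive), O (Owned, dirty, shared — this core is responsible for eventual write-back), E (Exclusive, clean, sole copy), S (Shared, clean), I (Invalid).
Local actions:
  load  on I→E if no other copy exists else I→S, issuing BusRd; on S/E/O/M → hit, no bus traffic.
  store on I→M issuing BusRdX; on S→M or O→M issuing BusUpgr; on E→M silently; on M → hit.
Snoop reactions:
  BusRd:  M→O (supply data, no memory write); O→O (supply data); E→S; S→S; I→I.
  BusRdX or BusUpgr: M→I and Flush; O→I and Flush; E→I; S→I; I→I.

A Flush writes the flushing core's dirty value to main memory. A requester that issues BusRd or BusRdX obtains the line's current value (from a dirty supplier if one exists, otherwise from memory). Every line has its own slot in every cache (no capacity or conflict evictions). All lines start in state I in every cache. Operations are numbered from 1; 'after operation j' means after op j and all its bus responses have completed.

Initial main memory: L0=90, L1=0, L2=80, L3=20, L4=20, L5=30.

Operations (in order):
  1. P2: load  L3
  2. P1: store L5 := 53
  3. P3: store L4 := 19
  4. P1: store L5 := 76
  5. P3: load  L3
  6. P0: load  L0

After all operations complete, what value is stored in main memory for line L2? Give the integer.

1. P2: load  L3  bus=[BusRd]  L3: P0=I P1=I P2=E P3=I  mem[L3]=20
2. P1: store L5 := 53  bus=[BusRdX]  L5: P0=I P1=M P2=I P3=I  mem[L5]=30
3. P3: store L4 := 19  bus=[BusRdX]  L4: P0=I P1=I P2=I P3=M  mem[L4]=20
4. P1: store L5 := 76  bus=[-]  L5: P0=I P1=M P2=I P3=I  mem[L5]=30
5. P3: load  L3  bus=[BusRd]  L3: P0=I P1=I P2=S P3=S  mem[L3]=20
6. P0: load  L0  bus=[BusRd]  L0: P0=E P1=I P2=I P3=I  mem[L0]=90

memory[L2] = 80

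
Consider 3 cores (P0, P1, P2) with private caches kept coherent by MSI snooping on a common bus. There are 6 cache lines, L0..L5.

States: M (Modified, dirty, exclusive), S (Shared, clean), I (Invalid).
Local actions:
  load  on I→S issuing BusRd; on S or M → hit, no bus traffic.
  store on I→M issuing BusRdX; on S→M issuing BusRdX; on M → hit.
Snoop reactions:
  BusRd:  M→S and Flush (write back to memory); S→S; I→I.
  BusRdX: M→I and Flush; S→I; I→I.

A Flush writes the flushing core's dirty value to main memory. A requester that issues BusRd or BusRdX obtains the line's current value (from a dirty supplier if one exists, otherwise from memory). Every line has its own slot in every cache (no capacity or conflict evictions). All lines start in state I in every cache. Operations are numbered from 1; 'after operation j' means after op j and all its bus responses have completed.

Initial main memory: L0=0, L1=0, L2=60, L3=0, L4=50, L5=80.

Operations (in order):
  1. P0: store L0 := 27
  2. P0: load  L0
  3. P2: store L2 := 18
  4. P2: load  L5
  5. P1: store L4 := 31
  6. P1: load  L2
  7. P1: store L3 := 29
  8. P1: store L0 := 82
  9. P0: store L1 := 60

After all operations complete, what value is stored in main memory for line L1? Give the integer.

memory[L1] = 0

[1] P0: store L0 := 27 | P0:M(27), P1:I, P2:I | bus: BusRdX
[2] P0: load  L0 | P0:M(27), P1:I, P2:I | bus: none
[3] P2: store L2 := 18 | P0:I, P1:I, P2:M(18) | bus: BusRdX
[4] P2: load  L5 | P0:I, P1:I, P2:S(80) | bus: BusRd
[5] P1: store L4 := 31 | P0:I, P1:M(31), P2:I | bus: BusRdX
[6] P1: load  L2 | P0:I, P1:S(18), P2:S(18) | bus: BusRd,Flush
[7] P1: store L3 := 29 | P0:I, P1:M(29), P2:I | bus: BusRdX
[8] P1: store L0 := 82 | P0:I, P1:M(82), P2:I | bus: BusRdX,Flush
[9] P0: store L1 := 60 | P0:M(60), P1:I, P2:I | bus: BusRdX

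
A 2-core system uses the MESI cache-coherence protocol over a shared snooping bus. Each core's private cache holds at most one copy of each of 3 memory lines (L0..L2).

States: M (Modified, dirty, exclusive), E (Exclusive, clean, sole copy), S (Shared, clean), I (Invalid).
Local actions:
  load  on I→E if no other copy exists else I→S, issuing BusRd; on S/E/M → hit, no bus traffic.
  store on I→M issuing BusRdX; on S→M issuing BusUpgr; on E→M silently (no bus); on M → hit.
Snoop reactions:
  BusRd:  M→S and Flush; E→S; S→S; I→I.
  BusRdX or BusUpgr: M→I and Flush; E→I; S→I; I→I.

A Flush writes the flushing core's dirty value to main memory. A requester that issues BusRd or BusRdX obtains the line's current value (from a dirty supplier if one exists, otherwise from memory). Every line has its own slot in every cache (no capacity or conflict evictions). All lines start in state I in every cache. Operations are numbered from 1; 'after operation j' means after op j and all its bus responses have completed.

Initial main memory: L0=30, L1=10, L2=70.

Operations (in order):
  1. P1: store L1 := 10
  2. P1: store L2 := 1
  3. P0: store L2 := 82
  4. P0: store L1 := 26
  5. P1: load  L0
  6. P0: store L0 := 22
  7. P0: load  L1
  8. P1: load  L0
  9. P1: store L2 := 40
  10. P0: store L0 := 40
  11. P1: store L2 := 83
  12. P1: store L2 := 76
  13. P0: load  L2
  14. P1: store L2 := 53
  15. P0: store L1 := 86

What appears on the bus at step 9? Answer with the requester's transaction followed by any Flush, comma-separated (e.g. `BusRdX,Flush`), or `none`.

1. P1: store L1 := 10  bus=[BusRdX]  L1: P0=I P1=M  mem[L1]=10
2. P1: store L2 := 1  bus=[BusRdX]  L2: P0=I P1=M  mem[L2]=70
3. P0: store L2 := 82  bus=[BusRdX,Flush]  L2: P0=M P1=I  mem[L2]=1
4. P0: store L1 := 26  bus=[BusRdX,Flush]  L1: P0=M P1=I  mem[L1]=10
5. P1: load  L0  bus=[BusRd]  L0: P0=I P1=E  mem[L0]=30
6. P0: store L0 := 22  bus=[BusRdX]  L0: P0=M P1=I  mem[L0]=30
7. P0: load  L1  bus=[-]  L1: P0=M P1=I  mem[L1]=10
8. P1: load  L0  bus=[BusRd,Flush]  L0: P0=S P1=S  mem[L0]=22
9. P1: store L2 := 40  bus=[BusRdX,Flush]  L2: P0=I P1=M  mem[L2]=82
10. P0: store L0 := 40  bus=[BusUpgr]  L0: P0=M P1=I  mem[L0]=22
11. P1: store L2 := 83  bus=[-]  L2: P0=I P1=M  mem[L2]=82
12. P1: store L2 := 76  bus=[-]  L2: P0=I P1=M  mem[L2]=82
13. P0: load  L2  bus=[BusRd,Flush]  L2: P0=S P1=S  mem[L2]=76
14. P1: store L2 := 53  bus=[BusUpgr]  L2: P0=I P1=M  mem[L2]=76
15. P0: store L1 := 86  bus=[-]  L1: P0=M P1=I  mem[L1]=10

bus = BusRdX,Flush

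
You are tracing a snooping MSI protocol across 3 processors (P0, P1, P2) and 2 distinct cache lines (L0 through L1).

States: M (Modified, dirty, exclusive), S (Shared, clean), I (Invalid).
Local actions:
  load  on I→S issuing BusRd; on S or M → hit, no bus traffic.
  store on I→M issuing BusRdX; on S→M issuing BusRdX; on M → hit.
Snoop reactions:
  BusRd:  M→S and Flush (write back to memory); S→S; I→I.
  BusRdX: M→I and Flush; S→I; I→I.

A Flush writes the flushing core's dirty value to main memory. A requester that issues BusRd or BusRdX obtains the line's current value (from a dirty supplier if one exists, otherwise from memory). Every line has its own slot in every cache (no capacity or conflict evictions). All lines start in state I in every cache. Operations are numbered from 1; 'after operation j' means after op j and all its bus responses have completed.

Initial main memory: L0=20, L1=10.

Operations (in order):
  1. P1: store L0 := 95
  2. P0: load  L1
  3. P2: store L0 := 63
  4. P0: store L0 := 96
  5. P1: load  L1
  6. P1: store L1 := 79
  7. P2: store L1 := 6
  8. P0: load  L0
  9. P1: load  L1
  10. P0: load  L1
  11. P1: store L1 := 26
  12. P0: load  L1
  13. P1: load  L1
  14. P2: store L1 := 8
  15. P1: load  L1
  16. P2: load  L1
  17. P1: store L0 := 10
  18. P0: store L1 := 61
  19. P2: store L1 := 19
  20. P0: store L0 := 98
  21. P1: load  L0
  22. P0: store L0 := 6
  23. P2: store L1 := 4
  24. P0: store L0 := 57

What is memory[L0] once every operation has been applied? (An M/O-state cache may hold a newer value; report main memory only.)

  op1 P1: store L0 := 95 → I/M/I on L0; bus BusRdX; mem=20
  op2 P0: load  L1 → S/I/I on L1; bus BusRd; mem=10
  op3 P2: store L0 := 63 → I/I/M on L0; bus BusRdX Flush; mem=95
  op4 P0: store L0 := 96 → M/I/I on L0; bus BusRdX Flush; mem=63
  op5 P1: load  L1 → S/S/I on L1; bus BusRd; mem=10
  op6 P1: store L1 := 79 → I/M/I on L1; bus BusRdX; mem=10
  op7 P2: store L1 := 6 → I/I/M on L1; bus BusRdX Flush; mem=79
  op8 P0: load  L0 → M/I/I on L0; bus (none); mem=63
  op9 P1: load  L1 → I/S/S on L1; bus BusRd Flush; mem=6
  op10 P0: load  L1 → S/S/S on L1; bus BusRd; mem=6
  op11 P1: store L1 := 26 → I/M/I on L1; bus BusRdX; mem=6
  op12 P0: load  L1 → S/S/I on L1; bus BusRd Flush; mem=26
  op13 P1: load  L1 → S/S/I on L1; bus (none); mem=26
  op14 P2: store L1 := 8 → I/I/M on L1; bus BusRdX; mem=26
  op15 P1: load  L1 → I/S/S on L1; bus BusRd Flush; mem=8
  op16 P2: load  L1 → I/S/S on L1; bus (none); mem=8
  op17 P1: store L0 := 10 → I/M/I on L0; bus BusRdX Flush; mem=96
  op18 P0: store L1 := 61 → M/I/I on L1; bus BusRdX; mem=8
  op19 P2: store L1 := 19 → I/I/M on L1; bus BusRdX Flush; mem=61
  op20 P0: store L0 := 98 → M/I/I on L0; bus BusRdX Flush; mem=10
  op21 P1: load  L0 → S/S/I on L0; bus BusRd Flush; mem=98
  op22 P0: store L0 := 6 → M/I/I on L0; bus BusRdX; mem=98
  op23 P2: store L1 := 4 → I/I/M on L1; bus (none); mem=61
  op24 P0: store L0 := 57 → M/I/I on L0; bus (none); mem=98

memory[L0] = 98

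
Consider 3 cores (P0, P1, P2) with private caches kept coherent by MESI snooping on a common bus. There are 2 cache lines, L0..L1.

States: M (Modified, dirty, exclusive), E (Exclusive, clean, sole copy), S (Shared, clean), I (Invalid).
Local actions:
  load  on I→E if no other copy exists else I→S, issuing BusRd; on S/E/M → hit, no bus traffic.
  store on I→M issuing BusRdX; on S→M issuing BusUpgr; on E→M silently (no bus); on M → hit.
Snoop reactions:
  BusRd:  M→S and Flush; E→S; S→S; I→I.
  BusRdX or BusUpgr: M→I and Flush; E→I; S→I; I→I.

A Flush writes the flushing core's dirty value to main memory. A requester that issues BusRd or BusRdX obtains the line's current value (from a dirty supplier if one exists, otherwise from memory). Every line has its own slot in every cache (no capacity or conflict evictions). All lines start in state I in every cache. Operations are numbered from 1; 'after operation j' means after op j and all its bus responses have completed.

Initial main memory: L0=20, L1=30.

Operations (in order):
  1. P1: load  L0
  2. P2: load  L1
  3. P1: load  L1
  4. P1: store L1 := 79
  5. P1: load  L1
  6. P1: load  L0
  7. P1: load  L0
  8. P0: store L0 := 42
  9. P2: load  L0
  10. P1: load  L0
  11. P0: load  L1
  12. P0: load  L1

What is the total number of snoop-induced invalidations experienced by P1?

  op1 P1: load  L0 → I/E/I on L0; bus BusRd; mem=20
  op2 P2: load  L1 → I/I/E on L1; bus BusRd; mem=30
  op3 P1: load  L1 → I/S/S on L1; bus BusRd; mem=30
  op4 P1: store L1 := 79 → I/M/I on L1; bus BusUpgr; mem=30
  op5 P1: load  L1 → I/M/I on L1; bus (none); mem=30
  op6 P1: load  L0 → I/E/I on L0; bus (none); mem=20
  op7 P1: load  L0 → I/E/I on L0; bus (none); mem=20
  op8 P0: store L0 := 42 → M/I/I on L0; bus BusRdX; mem=20
  op9 P2: load  L0 → S/I/S on L0; bus BusRd Flush; mem=42
  op10 P1: load  L0 → S/S/S on L0; bus BusRd; mem=42
  op11 P0: load  L1 → S/S/I on L1; bus BusRd Flush; mem=79
  op12 P0: load  L1 → S/S/I on L1; bus (none); mem=79

invalidations = 1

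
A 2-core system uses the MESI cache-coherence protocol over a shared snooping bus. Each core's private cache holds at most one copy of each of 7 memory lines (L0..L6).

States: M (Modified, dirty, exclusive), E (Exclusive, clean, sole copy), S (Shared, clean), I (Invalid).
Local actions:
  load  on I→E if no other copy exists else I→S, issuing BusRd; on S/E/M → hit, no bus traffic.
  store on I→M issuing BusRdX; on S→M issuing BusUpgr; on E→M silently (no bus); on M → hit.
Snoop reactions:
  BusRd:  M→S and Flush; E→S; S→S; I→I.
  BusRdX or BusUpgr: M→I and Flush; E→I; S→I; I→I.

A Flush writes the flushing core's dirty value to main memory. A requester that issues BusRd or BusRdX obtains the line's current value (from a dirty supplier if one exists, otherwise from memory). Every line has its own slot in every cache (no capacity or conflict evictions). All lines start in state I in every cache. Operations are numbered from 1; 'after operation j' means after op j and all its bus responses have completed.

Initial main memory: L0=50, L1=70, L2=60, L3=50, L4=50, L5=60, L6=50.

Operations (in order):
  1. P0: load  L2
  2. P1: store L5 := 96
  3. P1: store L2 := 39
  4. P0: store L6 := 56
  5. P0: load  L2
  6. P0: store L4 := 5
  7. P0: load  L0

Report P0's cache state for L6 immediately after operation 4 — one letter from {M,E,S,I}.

1. P0: load  L2  bus=[BusRd]  L2: P0=E P1=I  mem[L2]=60
2. P1: store L5 := 96  bus=[BusRdX]  L5: P0=I P1=M  mem[L5]=60
3. P1: store L2 := 39  bus=[BusRdX]  L2: P0=I P1=M  mem[L2]=60
4. P0: store L6 := 56  bus=[BusRdX]  L6: P0=M P1=I  mem[L6]=50
5. P0: load  L2  bus=[BusRd,Flush]  L2: P0=S P1=S  mem[L2]=39
6. P0: store L4 := 5  bus=[BusRdX]  L4: P0=M P1=I  mem[L4]=50
7. P0: load  L0  bus=[BusRd]  L0: P0=E P1=I  mem[L0]=50

state = M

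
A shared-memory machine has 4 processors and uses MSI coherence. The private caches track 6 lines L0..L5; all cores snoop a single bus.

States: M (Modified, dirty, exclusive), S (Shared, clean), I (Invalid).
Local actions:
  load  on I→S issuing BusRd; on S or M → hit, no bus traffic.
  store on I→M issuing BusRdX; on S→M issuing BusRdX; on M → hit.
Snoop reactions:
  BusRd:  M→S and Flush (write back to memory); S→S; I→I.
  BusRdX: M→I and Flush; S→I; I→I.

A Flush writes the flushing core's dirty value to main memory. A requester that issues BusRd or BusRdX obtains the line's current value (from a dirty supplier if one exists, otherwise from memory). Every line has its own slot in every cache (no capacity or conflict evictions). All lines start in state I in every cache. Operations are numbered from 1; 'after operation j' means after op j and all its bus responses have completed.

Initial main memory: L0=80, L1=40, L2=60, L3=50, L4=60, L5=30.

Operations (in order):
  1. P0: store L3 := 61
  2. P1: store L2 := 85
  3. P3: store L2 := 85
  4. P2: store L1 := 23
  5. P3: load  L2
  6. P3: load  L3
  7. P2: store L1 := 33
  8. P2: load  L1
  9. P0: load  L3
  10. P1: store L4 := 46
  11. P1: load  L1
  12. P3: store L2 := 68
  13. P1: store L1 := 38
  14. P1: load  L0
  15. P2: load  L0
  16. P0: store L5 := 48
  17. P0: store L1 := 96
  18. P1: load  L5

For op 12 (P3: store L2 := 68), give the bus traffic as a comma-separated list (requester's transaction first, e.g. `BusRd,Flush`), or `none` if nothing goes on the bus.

bus = none

step 1: P0: store L3 := 61  ⟶  MIII  (L3)  txn=BusRdX  M[L3]=50
step 2: P1: store L2 := 85  ⟶  IMII  (L2)  txn=BusRdX  M[L2]=60
step 3: P3: store L2 := 85  ⟶  IIIM  (L2)  txn=BusRdX+Flush  M[L2]=85
step 4: P2: store L1 := 23  ⟶  IIMI  (L1)  txn=BusRdX  M[L1]=40
step 5: P3: load  L2  ⟶  IIIM  (L2)  txn=∅  M[L2]=85
step 6: P3: load  L3  ⟶  SIIS  (L3)  txn=BusRd+Flush  M[L3]=61
step 7: P2: store L1 := 33  ⟶  IIMI  (L1)  txn=∅  M[L1]=40
step 8: P2: load  L1  ⟶  IIMI  (L1)  txn=∅  M[L1]=40
step 9: P0: load  L3  ⟶  SIIS  (L3)  txn=∅  M[L3]=61
step 10: P1: store L4 := 46  ⟶  IMII  (L4)  txn=BusRdX  M[L4]=60
step 11: P1: load  L1  ⟶  ISSI  (L1)  txn=BusRd+Flush  M[L1]=33
step 12: P3: store L2 := 68  ⟶  IIIM  (L2)  txn=∅  M[L2]=85
step 13: P1: store L1 := 38  ⟶  IMII  (L1)  txn=BusRdX  M[L1]=33
step 14: P1: load  L0  ⟶  ISII  (L0)  txn=BusRd  M[L0]=80
step 15: P2: load  L0  ⟶  ISSI  (L0)  txn=BusRd  M[L0]=80
step 16: P0: store L5 := 48  ⟶  MIII  (L5)  txn=BusRdX  M[L5]=30
step 17: P0: store L1 := 96  ⟶  MIII  (L1)  txn=BusRdX+Flush  M[L1]=38
step 18: P1: load  L5  ⟶  SSII  (L5)  txn=BusRd+Flush  M[L5]=48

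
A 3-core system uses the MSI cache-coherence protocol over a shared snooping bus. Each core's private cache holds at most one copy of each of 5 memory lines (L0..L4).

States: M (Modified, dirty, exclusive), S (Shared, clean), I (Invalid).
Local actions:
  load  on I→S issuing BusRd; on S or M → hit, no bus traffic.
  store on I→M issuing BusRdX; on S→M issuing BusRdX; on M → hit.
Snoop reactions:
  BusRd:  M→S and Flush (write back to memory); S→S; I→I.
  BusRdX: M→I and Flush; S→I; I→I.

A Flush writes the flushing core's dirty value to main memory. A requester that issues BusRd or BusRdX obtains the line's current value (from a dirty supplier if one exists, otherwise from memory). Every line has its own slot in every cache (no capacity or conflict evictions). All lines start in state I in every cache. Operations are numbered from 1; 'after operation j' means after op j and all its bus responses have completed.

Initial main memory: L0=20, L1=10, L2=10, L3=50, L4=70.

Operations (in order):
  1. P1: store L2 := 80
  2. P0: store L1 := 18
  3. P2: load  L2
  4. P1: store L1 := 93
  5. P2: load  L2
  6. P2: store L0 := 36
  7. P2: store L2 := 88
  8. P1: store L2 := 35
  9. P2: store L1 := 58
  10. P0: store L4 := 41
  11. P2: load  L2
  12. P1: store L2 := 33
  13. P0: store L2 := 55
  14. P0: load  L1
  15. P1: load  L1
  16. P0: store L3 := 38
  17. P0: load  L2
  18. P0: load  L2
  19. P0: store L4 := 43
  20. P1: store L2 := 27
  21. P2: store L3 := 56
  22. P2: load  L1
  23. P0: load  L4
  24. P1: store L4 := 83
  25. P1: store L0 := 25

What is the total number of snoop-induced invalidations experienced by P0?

invalidations = 4

[1] P1: store L2 := 80 | P0:I, P1:M(80), P2:I | bus: BusRdX
[2] P0: store L1 := 18 | P0:M(18), P1:I, P2:I | bus: BusRdX
[3] P2: load  L2 | P0:I, P1:S(80), P2:S(80) | bus: BusRd,Flush
[4] P1: store L1 := 93 | P0:I, P1:M(93), P2:I | bus: BusRdX,Flush
[5] P2: load  L2 | P0:I, P1:S(80), P2:S(80) | bus: none
[6] P2: store L0 := 36 | P0:I, P1:I, P2:M(36) | bus: BusRdX
[7] P2: store L2 := 88 | P0:I, P1:I, P2:M(88) | bus: BusRdX
[8] P1: store L2 := 35 | P0:I, P1:M(35), P2:I | bus: BusRdX,Flush
[9] P2: store L1 := 58 | P0:I, P1:I, P2:M(58) | bus: BusRdX,Flush
[10] P0: store L4 := 41 | P0:M(41), P1:I, P2:I | bus: BusRdX
[11] P2: load  L2 | P0:I, P1:S(35), P2:S(35) | bus: BusRd,Flush
[12] P1: store L2 := 33 | P0:I, P1:M(33), P2:I | bus: BusRdX
[13] P0: store L2 := 55 | P0:M(55), P1:I, P2:I | bus: BusRdX,Flush
[14] P0: load  L1 | P0:S(58), P1:I, P2:S(58) | bus: BusRd,Flush
[15] P1: load  L1 | P0:S(58), P1:S(58), P2:S(58) | bus: BusRd
[16] P0: store L3 := 38 | P0:M(38), P1:I, P2:I | bus: BusRdX
[17] P0: load  L2 | P0:M(55), P1:I, P2:I | bus: none
[18] P0: load  L2 | P0:M(55), P1:I, P2:I | bus: none
[19] P0: store L4 := 43 | P0:M(43), P1:I, P2:I | bus: none
[20] P1: store L2 := 27 | P0:I, P1:M(27), P2:I | bus: BusRdX,Flush
[21] P2: store L3 := 56 | P0:I, P1:I, P2:M(56) | bus: BusRdX,Flush
[22] P2: load  L1 | P0:S(58), P1:S(58), P2:S(58) | bus: none
[23] P0: load  L4 | P0:M(43), P1:I, P2:I | bus: none
[24] P1: store L4 := 83 | P0:I, P1:M(83), P2:I | bus: BusRdX,Flush
[25] P1: store L0 := 25 | P0:I, P1:M(25), P2:I | bus: BusRdX,Flush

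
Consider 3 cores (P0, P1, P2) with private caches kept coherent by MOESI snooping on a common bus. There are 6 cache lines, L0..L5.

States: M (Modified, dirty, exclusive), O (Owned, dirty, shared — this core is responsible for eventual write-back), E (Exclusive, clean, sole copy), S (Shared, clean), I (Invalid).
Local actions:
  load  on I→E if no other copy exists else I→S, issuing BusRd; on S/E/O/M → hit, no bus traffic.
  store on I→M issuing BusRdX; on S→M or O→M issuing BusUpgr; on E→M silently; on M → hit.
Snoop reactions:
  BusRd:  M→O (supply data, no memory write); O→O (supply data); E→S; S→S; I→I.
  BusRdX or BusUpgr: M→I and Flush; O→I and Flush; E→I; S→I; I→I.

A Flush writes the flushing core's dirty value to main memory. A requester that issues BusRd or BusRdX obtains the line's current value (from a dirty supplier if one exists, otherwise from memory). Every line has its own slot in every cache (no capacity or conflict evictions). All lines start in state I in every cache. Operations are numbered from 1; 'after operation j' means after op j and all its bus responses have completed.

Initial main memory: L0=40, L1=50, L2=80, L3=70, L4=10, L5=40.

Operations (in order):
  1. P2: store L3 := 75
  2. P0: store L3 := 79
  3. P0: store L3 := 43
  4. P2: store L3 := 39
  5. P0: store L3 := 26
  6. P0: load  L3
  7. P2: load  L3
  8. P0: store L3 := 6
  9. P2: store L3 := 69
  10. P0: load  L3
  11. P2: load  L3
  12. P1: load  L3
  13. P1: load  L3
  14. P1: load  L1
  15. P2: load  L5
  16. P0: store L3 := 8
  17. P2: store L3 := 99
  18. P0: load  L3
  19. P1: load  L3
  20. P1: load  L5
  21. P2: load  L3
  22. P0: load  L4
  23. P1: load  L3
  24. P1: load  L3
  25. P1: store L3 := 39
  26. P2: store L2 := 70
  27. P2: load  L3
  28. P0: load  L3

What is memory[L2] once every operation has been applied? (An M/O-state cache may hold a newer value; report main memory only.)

memory[L2] = 80

1. P2: store L3 := 75  bus=[BusRdX]  L3: P0=I P1=I P2=M  mem[L3]=70
2. P0: store L3 := 79  bus=[BusRdX,Flush]  L3: P0=M P1=I P2=I  mem[L3]=75
3. P0: store L3 := 43  bus=[-]  L3: P0=M P1=I P2=I  mem[L3]=75
4. P2: store L3 := 39  bus=[BusRdX,Flush]  L3: P0=I P1=I P2=M  mem[L3]=43
5. P0: store L3 := 26  bus=[BusRdX,Flush]  L3: P0=M P1=I P2=I  mem[L3]=39
6. P0: load  L3  bus=[-]  L3: P0=M P1=I P2=I  mem[L3]=39
7. P2: load  L3  bus=[BusRd]  L3: P0=O P1=I P2=S  mem[L3]=39
8. P0: store L3 := 6  bus=[BusUpgr]  L3: P0=M P1=I P2=I  mem[L3]=39
9. P2: store L3 := 69  bus=[BusRdX,Flush]  L3: P0=I P1=I P2=M  mem[L3]=6
10. P0: load  L3  bus=[BusRd]  L3: P0=S P1=I P2=O  mem[L3]=6
11. P2: load  L3  bus=[-]  L3: P0=S P1=I P2=O  mem[L3]=6
12. P1: load  L3  bus=[BusRd]  L3: P0=S P1=S P2=O  mem[L3]=6
13. P1: load  L3  bus=[-]  L3: P0=S P1=S P2=O  mem[L3]=6
14. P1: load  L1  bus=[BusRd]  L1: P0=I P1=E P2=I  mem[L1]=50
15. P2: load  L5  bus=[BusRd]  L5: P0=I P1=I P2=E  mem[L5]=40
16. P0: store L3 := 8  bus=[BusUpgr,Flush]  L3: P0=M P1=I P2=I  mem[L3]=69
17. P2: store L3 := 99  bus=[BusRdX,Flush]  L3: P0=I P1=I P2=M  mem[L3]=8
18. P0: load  L3  bus=[BusRd]  L3: P0=S P1=I P2=O  mem[L3]=8
19. P1: load  L3  bus=[BusRd]  L3: P0=S P1=S P2=O  mem[L3]=8
20. P1: load  L5  bus=[BusRd]  L5: P0=I P1=S P2=S  mem[L5]=40
21. P2: load  L3  bus=[-]  L3: P0=S P1=S P2=O  mem[L3]=8
22. P0: load  L4  bus=[BusRd]  L4: P0=E P1=I P2=I  mem[L4]=10
23. P1: load  L3  bus=[-]  L3: P0=S P1=S P2=O  mem[L3]=8
24. P1: load  L3  bus=[-]  L3: P0=S P1=S P2=O  mem[L3]=8
25. P1: store L3 := 39  bus=[BusUpgr,Flush]  L3: P0=I P1=M P2=I  mem[L3]=99
26. P2: store L2 := 70  bus=[BusRdX]  L2: P0=I P1=I P2=M  mem[L2]=80
27. P2: load  L3  bus=[BusRd]  L3: P0=I P1=O P2=S  mem[L3]=99
28. P0: load  L3  bus=[BusRd]  L3: P0=S P1=O P2=S  mem[L3]=99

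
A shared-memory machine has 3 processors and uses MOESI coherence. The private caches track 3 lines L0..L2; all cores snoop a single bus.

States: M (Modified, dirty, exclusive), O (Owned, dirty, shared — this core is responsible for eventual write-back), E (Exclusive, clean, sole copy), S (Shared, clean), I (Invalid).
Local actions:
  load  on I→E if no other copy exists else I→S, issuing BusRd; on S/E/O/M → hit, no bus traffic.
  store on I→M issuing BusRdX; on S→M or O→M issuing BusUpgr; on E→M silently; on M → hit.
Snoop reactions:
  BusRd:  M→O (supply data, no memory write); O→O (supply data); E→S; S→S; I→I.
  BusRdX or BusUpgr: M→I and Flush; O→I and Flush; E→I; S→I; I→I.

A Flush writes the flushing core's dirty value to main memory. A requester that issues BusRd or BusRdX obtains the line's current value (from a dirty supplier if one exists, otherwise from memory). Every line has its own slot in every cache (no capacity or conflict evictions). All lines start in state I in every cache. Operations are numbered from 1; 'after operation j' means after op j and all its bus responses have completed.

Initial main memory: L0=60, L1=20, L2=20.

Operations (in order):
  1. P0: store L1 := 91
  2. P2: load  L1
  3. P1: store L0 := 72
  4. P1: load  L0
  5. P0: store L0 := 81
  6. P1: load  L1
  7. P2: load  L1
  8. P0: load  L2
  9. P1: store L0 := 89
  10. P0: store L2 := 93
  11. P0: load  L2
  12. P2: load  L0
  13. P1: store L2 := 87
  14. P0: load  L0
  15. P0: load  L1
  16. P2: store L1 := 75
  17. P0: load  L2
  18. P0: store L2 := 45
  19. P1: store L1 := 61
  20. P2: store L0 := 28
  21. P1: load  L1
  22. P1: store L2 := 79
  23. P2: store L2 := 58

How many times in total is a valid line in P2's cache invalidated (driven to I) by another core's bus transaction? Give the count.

invalidations = 1

1. P0: store L1 := 91  bus=[BusRdX]  L1: P0=M P1=I P2=I  mem[L1]=20
2. P2: load  L1  bus=[BusRd]  L1: P0=O P1=I P2=S  mem[L1]=20
3. P1: store L0 := 72  bus=[BusRdX]  L0: P0=I P1=M P2=I  mem[L0]=60
4. P1: load  L0  bus=[-]  L0: P0=I P1=M P2=I  mem[L0]=60
5. P0: store L0 := 81  bus=[BusRdX,Flush]  L0: P0=M P1=I P2=I  mem[L0]=72
6. P1: load  L1  bus=[BusRd]  L1: P0=O P1=S P2=S  mem[L1]=20
7. P2: load  L1  bus=[-]  L1: P0=O P1=S P2=S  mem[L1]=20
8. P0: load  L2  bus=[BusRd]  L2: P0=E P1=I P2=I  mem[L2]=20
9. P1: store L0 := 89  bus=[BusRdX,Flush]  L0: P0=I P1=M P2=I  mem[L0]=81
10. P0: store L2 := 93  bus=[-]  L2: P0=M P1=I P2=I  mem[L2]=20
11. P0: load  L2  bus=[-]  L2: P0=M P1=I P2=I  mem[L2]=20
12. P2: load  L0  bus=[BusRd]  L0: P0=I P1=O P2=S  mem[L0]=81
13. P1: store L2 := 87  bus=[BusRdX,Flush]  L2: P0=I P1=M P2=I  mem[L2]=93
14. P0: load  L0  bus=[BusRd]  L0: P0=S P1=O P2=S  mem[L0]=81
15. P0: load  L1  bus=[-]  L1: P0=O P1=S P2=S  mem[L1]=20
16. P2: store L1 := 75  bus=[BusUpgr,Flush]  L1: P0=I P1=I P2=M  mem[L1]=91
17. P0: load  L2  bus=[BusRd]  L2: P0=S P1=O P2=I  mem[L2]=93
18. P0: store L2 := 45  bus=[BusUpgr,Flush]  L2: P0=M P1=I P2=I  mem[L2]=87
19. P1: store L1 := 61  bus=[BusRdX,Flush]  L1: P0=I P1=M P2=I  mem[L1]=75
20. P2: store L0 := 28  bus=[BusUpgr,Flush]  L0: P0=I P1=I P2=M  mem[L0]=89
21. P1: load  L1  bus=[-]  L1: P0=I P1=M P2=I  mem[L1]=75
22. P1: store L2 := 79  bus=[BusRdX,Flush]  L2: P0=I P1=M P2=I  mem[L2]=45
23. P2: store L2 := 58  bus=[BusRdX,Flush]  L2: P0=I P1=I P2=M  mem[L2]=79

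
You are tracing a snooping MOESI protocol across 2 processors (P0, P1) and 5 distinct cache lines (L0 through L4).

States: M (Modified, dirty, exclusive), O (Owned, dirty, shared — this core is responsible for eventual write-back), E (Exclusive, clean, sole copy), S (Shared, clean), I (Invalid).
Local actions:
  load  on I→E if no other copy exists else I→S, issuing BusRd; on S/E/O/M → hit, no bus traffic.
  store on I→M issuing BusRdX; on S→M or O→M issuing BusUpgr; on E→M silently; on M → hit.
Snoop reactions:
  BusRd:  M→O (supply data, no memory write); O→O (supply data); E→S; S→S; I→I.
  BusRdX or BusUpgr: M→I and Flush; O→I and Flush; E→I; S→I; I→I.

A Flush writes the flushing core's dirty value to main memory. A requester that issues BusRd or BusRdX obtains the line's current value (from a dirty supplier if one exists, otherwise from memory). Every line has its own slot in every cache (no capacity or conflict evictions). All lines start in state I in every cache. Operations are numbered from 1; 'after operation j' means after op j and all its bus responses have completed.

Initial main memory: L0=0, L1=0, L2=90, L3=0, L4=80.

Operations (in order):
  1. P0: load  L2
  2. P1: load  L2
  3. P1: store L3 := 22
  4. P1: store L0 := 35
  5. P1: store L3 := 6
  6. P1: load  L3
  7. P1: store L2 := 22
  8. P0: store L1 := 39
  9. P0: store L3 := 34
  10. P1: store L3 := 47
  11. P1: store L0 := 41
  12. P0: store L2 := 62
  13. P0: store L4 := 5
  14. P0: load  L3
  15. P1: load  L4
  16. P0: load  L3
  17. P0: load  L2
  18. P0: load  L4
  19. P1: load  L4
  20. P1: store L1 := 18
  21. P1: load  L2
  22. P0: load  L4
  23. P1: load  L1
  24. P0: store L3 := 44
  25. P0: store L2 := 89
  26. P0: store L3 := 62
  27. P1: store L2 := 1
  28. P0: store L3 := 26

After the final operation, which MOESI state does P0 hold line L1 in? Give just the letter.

state = I

1. P0: load  L2  bus=[BusRd]  L2: P0=E P1=I  mem[L2]=90
2. P1: load  L2  bus=[BusRd]  L2: P0=S P1=S  mem[L2]=90
3. P1: store L3 := 22  bus=[BusRdX]  L3: P0=I P1=M  mem[L3]=0
4. P1: store L0 := 35  bus=[BusRdX]  L0: P0=I P1=M  mem[L0]=0
5. P1: store L3 := 6  bus=[-]  L3: P0=I P1=M  mem[L3]=0
6. P1: load  L3  bus=[-]  L3: P0=I P1=M  mem[L3]=0
7. P1: store L2 := 22  bus=[BusUpgr]  L2: P0=I P1=M  mem[L2]=90
8. P0: store L1 := 39  bus=[BusRdX]  L1: P0=M P1=I  mem[L1]=0
9. P0: store L3 := 34  bus=[BusRdX,Flush]  L3: P0=M P1=I  mem[L3]=6
10. P1: store L3 := 47  bus=[BusRdX,Flush]  L3: P0=I P1=M  mem[L3]=34
11. P1: store L0 := 41  bus=[-]  L0: P0=I P1=M  mem[L0]=0
12. P0: store L2 := 62  bus=[BusRdX,Flush]  L2: P0=M P1=I  mem[L2]=22
13. P0: store L4 := 5  bus=[BusRdX]  L4: P0=M P1=I  mem[L4]=80
14. P0: load  L3  bus=[BusRd]  L3: P0=S P1=O  mem[L3]=34
15. P1: load  L4  bus=[BusRd]  L4: P0=O P1=S  mem[L4]=80
16. P0: load  L3  bus=[-]  L3: P0=S P1=O  mem[L3]=34
17. P0: load  L2  bus=[-]  L2: P0=M P1=I  mem[L2]=22
18. P0: load  L4  bus=[-]  L4: P0=O P1=S  mem[L4]=80
19. P1: load  L4  bus=[-]  L4: P0=O P1=S  mem[L4]=80
20. P1: store L1 := 18  bus=[BusRdX,Flush]  L1: P0=I P1=M  mem[L1]=39
21. P1: load  L2  bus=[BusRd]  L2: P0=O P1=S  mem[L2]=22
22. P0: load  L4  bus=[-]  L4: P0=O P1=S  mem[L4]=80
23. P1: load  L1  bus=[-]  L1: P0=I P1=M  mem[L1]=39
24. P0: store L3 := 44  bus=[BusUpgr,Flush]  L3: P0=M P1=I  mem[L3]=47
25. P0: store L2 := 89  bus=[BusUpgr]  L2: P0=M P1=I  mem[L2]=22
26. P0: store L3 := 62  bus=[-]  L3: P0=M P1=I  mem[L3]=47
27. P1: store L2 := 1  bus=[BusRdX,Flush]  L2: P0=I P1=M  mem[L2]=89
28. P0: store L3 := 26  bus=[-]  L3: P0=M P1=I  mem[L3]=47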